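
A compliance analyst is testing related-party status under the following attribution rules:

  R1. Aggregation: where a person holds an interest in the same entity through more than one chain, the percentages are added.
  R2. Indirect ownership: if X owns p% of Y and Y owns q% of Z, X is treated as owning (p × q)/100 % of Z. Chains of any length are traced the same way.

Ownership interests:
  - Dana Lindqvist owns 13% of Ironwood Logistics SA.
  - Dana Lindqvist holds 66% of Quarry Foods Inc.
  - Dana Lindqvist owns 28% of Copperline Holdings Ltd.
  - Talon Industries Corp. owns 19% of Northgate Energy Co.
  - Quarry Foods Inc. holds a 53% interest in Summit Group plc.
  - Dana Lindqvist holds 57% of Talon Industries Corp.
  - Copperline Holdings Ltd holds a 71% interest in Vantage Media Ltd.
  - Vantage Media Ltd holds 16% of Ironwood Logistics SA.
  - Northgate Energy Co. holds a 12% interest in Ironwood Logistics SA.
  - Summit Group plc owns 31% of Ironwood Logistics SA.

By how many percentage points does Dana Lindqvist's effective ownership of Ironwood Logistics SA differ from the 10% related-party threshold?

Chain via Quarry Foods Inc. → Summit Group plc (R2): 66% × 53% × 31% = 10.8438% of Ironwood Logistics SA.
Chain via Copperline Holdings Ltd → Vantage Media Ltd (R2): 28% × 71% × 16% = 3.1808% of Ironwood Logistics SA.
Chain via Talon Industries Corp. → Northgate Energy Co. (R2): 57% × 19% × 12% = 1.2996% of Ironwood Logistics SA.
Direct interest in Ironwood Logistics SA: 13%.
Aggregating (R1): 10.8438% + 3.1808% + 1.2996% + 13% = 28.3242%.
28.3242% exceeds the 10% threshold by 18.3242 percentage points.

18.3242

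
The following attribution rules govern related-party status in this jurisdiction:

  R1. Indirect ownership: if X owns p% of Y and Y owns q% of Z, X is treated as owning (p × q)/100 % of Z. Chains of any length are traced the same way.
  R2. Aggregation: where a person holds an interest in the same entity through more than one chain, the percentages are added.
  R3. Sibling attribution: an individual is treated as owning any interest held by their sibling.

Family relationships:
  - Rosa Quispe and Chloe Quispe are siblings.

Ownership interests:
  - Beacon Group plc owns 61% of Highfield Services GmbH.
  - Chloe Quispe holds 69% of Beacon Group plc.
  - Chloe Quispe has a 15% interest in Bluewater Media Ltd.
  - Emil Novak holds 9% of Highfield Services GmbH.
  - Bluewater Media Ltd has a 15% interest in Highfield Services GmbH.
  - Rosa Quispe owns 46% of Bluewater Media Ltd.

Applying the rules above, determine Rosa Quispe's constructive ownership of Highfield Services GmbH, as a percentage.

51.24%

By sibling attribution (R3), Rosa Quispe is treated as also owning Chloe Quispe's interest in Bluewater Media Ltd, giving 46% + 15% = 61%.
By sibling attribution (R3), Rosa Quispe is treated as owning Chloe Quispe's 69% interest in Beacon Group plc.
Chain via Bluewater Media Ltd (R1): 61% × 15% = 9.15% of Highfield Services GmbH.
Chain via Beacon Group plc (R1): 69% × 61% = 42.09% of Highfield Services GmbH.
Aggregating (R2): 9.15% + 42.09% = 51.24%.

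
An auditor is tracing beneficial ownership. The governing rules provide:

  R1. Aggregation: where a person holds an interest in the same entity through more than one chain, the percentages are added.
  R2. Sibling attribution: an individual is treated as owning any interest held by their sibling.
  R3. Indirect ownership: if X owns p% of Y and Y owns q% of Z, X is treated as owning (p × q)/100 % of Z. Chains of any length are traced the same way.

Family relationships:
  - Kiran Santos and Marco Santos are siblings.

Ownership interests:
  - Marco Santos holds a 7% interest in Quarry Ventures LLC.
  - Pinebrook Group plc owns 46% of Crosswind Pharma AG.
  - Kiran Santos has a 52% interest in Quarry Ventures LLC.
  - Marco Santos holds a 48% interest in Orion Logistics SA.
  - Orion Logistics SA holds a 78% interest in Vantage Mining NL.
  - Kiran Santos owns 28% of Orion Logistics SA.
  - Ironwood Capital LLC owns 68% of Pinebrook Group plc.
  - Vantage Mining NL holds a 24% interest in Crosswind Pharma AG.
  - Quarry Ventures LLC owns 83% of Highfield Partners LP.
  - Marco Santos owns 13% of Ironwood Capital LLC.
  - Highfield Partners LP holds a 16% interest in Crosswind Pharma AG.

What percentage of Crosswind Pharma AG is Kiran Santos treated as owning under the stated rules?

By sibling attribution (R2), Kiran Santos is treated as also owning Marco Santos's interest in Orion Logistics SA, giving 28% + 48% = 76%.
By sibling attribution (R2), Kiran Santos is treated as also owning Marco Santos's interest in Quarry Ventures LLC, giving 52% + 7% = 59%.
By sibling attribution (R2), Kiran Santos is treated as owning Marco Santos's 13% interest in Ironwood Capital LLC.
Chain via Orion Logistics SA → Vantage Mining NL (R3): 76% × 78% × 24% = 14.2272% of Crosswind Pharma AG.
Chain via Quarry Ventures LLC → Highfield Partners LP (R3): 59% × 83% × 16% = 7.8352% of Crosswind Pharma AG.
Chain via Ironwood Capital LLC → Pinebrook Group plc (R3): 13% × 68% × 46% = 4.0664% of Crosswind Pharma AG.
Aggregating (R1): 14.2272% + 7.8352% + 4.0664% = 26.1288%.

26.1288%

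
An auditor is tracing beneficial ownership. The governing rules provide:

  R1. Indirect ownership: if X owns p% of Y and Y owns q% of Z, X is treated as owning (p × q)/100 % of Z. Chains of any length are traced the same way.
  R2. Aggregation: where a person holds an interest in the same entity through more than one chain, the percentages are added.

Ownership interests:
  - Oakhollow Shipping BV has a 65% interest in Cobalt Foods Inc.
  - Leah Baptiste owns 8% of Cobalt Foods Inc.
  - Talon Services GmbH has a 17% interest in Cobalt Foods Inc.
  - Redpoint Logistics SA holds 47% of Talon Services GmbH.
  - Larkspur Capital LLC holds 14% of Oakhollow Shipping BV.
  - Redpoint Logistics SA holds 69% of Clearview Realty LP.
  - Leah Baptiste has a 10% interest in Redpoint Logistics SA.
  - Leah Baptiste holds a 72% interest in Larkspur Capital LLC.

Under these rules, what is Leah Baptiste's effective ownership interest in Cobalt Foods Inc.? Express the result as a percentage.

Chain via Redpoint Logistics SA → Talon Services GmbH (R1): 10% × 47% × 17% = 0.799% of Cobalt Foods Inc.
Chain via Larkspur Capital LLC → Oakhollow Shipping BV (R1): 72% × 14% × 65% = 6.552% of Cobalt Foods Inc.
Direct interest in Cobalt Foods Inc: 8%.
Aggregating (R2): 0.799% + 6.552% + 8% = 15.351%.

15.351%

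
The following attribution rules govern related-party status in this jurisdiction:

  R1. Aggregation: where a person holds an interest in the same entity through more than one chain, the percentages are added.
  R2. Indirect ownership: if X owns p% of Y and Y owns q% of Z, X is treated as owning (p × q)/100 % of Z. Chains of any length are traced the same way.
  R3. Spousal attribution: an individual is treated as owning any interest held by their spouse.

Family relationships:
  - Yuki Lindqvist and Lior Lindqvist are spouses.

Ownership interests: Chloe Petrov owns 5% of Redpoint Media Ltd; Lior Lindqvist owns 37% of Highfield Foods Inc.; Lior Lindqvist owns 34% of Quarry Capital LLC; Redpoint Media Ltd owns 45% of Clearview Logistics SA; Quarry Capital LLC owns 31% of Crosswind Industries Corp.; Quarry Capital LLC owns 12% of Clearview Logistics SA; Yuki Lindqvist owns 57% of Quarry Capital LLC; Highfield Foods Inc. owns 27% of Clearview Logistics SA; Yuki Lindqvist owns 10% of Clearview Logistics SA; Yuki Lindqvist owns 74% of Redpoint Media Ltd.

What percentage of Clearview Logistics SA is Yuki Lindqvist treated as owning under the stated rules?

64.21%

By spousal attribution (R3), Yuki Lindqvist is treated as also owning Lior Lindqvist's interest in Quarry Capital LLC, giving 57% + 34% = 91%.
By spousal attribution (R3), Yuki Lindqvist is treated as owning Lior Lindqvist's 37% interest in Highfield Foods Inc.
Chain via Redpoint Media Ltd (R2): 74% × 45% = 33.3% of Clearview Logistics SA.
Chain via Quarry Capital LLC (R2): 91% × 12% = 10.92% of Clearview Logistics SA.
Direct interest in Clearview Logistics SA: 10%.
Chain via Highfield Foods Inc. (R2): 37% × 27% = 9.99% of Clearview Logistics SA.
Aggregating (R1): 33.3% + 10.92% + 10% + 9.99% = 64.21%.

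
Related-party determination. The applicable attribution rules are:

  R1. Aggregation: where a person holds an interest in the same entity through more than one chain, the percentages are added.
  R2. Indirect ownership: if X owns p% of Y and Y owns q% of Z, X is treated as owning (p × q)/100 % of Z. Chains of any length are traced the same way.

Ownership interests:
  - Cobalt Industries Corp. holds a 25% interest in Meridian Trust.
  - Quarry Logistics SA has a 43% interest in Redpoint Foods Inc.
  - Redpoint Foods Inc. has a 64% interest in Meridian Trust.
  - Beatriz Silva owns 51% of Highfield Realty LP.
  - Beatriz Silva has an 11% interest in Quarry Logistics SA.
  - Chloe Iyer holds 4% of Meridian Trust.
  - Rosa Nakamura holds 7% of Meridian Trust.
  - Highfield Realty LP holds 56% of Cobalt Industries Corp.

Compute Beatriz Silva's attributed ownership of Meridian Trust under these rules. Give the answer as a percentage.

Chain via Quarry Logistics SA → Redpoint Foods Inc. (R2): 11% × 43% × 64% = 3.0272% of Meridian Trust.
Chain via Highfield Realty LP → Cobalt Industries Corp. (R2): 51% × 56% × 25% = 7.14% of Meridian Trust.
Aggregating (R1): 3.0272% + 7.14% = 10.1672%.

10.1672%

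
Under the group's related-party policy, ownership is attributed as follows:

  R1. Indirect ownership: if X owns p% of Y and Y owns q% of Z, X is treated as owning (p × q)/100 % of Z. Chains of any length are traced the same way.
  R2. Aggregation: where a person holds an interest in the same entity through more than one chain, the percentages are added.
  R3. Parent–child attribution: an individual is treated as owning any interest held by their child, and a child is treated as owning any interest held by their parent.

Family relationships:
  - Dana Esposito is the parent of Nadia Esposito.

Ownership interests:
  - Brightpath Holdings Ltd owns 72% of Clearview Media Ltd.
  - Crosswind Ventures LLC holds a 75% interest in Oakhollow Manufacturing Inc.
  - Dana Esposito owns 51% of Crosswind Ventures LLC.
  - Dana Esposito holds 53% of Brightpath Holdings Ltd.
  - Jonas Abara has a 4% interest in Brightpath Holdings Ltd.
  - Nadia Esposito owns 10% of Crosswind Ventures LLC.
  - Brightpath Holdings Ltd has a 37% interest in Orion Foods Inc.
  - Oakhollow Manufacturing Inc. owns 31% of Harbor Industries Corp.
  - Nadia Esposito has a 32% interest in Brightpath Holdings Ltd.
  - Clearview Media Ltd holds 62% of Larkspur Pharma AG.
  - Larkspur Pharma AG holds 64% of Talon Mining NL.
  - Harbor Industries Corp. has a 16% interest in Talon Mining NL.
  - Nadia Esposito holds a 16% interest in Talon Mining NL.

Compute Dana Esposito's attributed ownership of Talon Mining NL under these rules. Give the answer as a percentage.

By parent–child attribution (R3), Dana Esposito is treated as also owning Nadia Esposito's interest in Crosswind Ventures LLC, giving 51% + 10% = 61%.
By parent–child attribution (R3), Dana Esposito is treated as also owning Nadia Esposito's interest in Brightpath Holdings Ltd, giving 53% + 32% = 85%.
By parent–child attribution (R3), Dana Esposito is treated as owning Nadia Esposito's 16% interest in Talon Mining NL.
Chain via Crosswind Ventures LLC → Oakhollow Manufacturing Inc. → Harbor Industries Corp. (R1): 61% × 75% × 31% × 16% = 2.2692% of Talon Mining NL.
Chain via Brightpath Holdings Ltd → Clearview Media Ltd → Larkspur Pharma AG (R1): 85% × 72% × 62% × 64% = 24.28416% of Talon Mining NL.
Direct interest in Talon Mining NL: 16%.
Aggregating (R2): 2.2692% + 24.28416% + 16% = 42.55336%.

42.55336%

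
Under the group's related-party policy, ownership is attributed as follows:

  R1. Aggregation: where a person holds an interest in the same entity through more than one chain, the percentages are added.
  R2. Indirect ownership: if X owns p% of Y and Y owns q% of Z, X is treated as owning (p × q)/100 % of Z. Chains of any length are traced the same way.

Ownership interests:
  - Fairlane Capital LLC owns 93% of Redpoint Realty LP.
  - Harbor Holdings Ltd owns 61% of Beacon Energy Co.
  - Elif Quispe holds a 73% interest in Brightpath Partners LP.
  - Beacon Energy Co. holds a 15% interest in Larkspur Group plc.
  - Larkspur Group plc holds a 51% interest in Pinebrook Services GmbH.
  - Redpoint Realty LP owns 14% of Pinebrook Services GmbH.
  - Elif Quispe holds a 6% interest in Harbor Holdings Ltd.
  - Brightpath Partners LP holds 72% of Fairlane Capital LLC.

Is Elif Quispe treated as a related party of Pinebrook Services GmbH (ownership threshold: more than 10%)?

No

Chain via Harbor Holdings Ltd → Beacon Energy Co. → Larkspur Group plc (R2): 6% × 61% × 15% × 51% = 0.27999% of Pinebrook Services GmbH.
Chain via Brightpath Partners LP → Fairlane Capital LLC → Redpoint Realty LP (R2): 73% × 72% × 93% × 14% = 6.843312% of Pinebrook Services GmbH.
Aggregating (R1): 0.27999% + 6.843312% = 7.123302%.
7.123302% does not exceed the 10% threshold, so Elif is not a related party to Pinebrook Services GmbH.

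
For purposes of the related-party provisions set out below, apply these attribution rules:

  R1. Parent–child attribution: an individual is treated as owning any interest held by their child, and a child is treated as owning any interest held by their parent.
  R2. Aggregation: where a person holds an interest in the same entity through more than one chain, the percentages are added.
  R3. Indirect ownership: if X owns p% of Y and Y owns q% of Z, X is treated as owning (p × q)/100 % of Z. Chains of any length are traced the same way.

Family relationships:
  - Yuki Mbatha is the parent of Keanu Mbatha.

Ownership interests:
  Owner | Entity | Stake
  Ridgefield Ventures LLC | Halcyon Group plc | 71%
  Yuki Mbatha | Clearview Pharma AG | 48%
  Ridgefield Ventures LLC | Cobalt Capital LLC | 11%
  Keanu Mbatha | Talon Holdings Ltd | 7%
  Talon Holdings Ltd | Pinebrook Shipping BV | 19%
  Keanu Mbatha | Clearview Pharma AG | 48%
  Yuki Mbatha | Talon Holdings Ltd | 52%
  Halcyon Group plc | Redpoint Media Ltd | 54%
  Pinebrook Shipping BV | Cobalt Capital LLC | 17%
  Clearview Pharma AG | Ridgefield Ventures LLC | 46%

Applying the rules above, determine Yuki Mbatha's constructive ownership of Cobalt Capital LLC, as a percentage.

By parent–child attribution (R1), Yuki Mbatha is treated as also owning Keanu Mbatha's interest in Clearview Pharma AG, giving 48% + 48% = 96%.
By parent–child attribution (R1), Yuki Mbatha is treated as also owning Keanu Mbatha's interest in Talon Holdings Ltd, giving 52% + 7% = 59%.
Chain via Clearview Pharma AG → Ridgefield Ventures LLC (R3): 96% × 46% × 11% = 4.8576% of Cobalt Capital LLC.
Chain via Talon Holdings Ltd → Pinebrook Shipping BV (R3): 59% × 19% × 17% = 1.9057% of Cobalt Capital LLC.
Aggregating (R2): 4.8576% + 1.9057% = 6.7633%.

6.7633%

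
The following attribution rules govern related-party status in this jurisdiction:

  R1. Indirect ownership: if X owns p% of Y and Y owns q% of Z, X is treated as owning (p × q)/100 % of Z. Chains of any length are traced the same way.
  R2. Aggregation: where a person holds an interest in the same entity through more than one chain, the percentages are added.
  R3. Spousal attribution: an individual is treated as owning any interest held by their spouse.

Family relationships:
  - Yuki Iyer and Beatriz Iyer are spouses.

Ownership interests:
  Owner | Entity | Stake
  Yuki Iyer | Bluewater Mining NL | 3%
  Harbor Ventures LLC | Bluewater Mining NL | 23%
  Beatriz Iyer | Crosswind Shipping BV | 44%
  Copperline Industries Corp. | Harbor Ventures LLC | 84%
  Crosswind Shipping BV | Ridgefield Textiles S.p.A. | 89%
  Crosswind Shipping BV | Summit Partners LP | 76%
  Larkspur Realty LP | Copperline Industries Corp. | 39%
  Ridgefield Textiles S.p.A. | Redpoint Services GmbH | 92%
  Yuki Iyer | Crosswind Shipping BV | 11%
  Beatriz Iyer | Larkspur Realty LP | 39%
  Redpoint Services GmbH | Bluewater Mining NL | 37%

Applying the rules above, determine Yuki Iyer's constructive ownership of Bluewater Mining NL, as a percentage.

22.601152%

By spousal attribution (R3), Yuki Iyer is treated as also owning Beatriz Iyer's interest in Crosswind Shipping BV, giving 11% + 44% = 55%.
By spousal attribution (R3), Yuki Iyer is treated as owning Beatriz Iyer's 39% interest in Larkspur Realty LP.
Chain via Crosswind Shipping BV → Ridgefield Textiles S.p.A. → Redpoint Services GmbH (R1): 55% × 89% × 92% × 37% = 16.66258% of Bluewater Mining NL.
Direct interest in Bluewater Mining NL: 3%.
Chain via Larkspur Realty LP → Copperline Industries Corp. → Harbor Ventures LLC (R1): 39% × 39% × 84% × 23% = 2.938572% of Bluewater Mining NL.
Aggregating (R2): 16.66258% + 3% + 2.938572% = 22.601152%.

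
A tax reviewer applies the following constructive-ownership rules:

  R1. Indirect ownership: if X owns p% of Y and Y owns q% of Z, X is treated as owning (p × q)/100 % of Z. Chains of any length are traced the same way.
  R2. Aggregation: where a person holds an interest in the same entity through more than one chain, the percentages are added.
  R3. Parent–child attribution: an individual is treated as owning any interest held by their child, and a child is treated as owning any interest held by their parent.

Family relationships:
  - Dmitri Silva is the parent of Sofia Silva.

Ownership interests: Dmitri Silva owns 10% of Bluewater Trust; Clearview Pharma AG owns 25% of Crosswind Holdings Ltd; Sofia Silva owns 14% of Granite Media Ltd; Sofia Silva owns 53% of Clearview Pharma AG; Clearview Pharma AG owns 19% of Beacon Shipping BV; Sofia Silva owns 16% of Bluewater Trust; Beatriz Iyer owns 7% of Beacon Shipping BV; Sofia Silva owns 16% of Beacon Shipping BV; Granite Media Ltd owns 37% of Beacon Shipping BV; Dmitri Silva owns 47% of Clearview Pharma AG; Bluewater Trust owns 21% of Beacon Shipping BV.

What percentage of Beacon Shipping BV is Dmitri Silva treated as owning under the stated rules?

By parent–child attribution (R3), Dmitri Silva is treated as also owning Sofia Silva's interest in Clearview Pharma AG, giving 47% + 53% = 100%.
By parent–child attribution (R3), Dmitri Silva is treated as also owning Sofia Silva's interest in Bluewater Trust, giving 10% + 16% = 26%.
By parent–child attribution (R3), Dmitri Silva is treated as owning Sofia Silva's 14% interest in Granite Media Ltd.
By parent–child attribution (R3), Dmitri Silva is treated as owning Sofia Silva's 16% interest in Beacon Shipping BV.
Chain via Clearview Pharma AG (R1): 100% × 19% = 19% of Beacon Shipping BV.
Chain via Bluewater Trust (R1): 26% × 21% = 5.46% of Beacon Shipping BV.
Chain via Granite Media Ltd (R1): 14% × 37% = 5.18% of Beacon Shipping BV.
Direct interest in Beacon Shipping BV: 16%.
Aggregating (R2): 19% + 5.46% + 5.18% + 16% = 45.64%.

45.64%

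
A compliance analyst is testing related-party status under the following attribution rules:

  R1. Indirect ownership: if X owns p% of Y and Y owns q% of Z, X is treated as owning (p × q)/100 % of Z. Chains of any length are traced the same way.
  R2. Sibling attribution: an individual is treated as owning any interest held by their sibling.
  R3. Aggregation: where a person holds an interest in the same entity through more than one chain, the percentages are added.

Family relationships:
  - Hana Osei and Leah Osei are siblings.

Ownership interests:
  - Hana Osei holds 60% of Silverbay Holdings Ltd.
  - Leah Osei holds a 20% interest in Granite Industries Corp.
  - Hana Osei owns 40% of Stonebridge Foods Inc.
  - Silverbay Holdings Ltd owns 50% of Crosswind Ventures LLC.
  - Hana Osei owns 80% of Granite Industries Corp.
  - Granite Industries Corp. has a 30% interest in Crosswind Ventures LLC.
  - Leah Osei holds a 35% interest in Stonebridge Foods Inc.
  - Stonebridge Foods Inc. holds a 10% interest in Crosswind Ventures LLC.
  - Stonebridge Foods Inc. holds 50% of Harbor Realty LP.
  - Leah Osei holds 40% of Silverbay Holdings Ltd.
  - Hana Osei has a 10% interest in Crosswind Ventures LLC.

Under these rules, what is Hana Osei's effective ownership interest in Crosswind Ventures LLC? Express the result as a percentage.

By sibling attribution (R2), Hana Osei is treated as also owning Leah Osei's interest in Granite Industries Corp, giving 80% + 20% = 100%.
By sibling attribution (R2), Hana Osei is treated as also owning Leah Osei's interest in Silverbay Holdings Ltd, giving 60% + 40% = 100%.
By sibling attribution (R2), Hana Osei is treated as also owning Leah Osei's interest in Stonebridge Foods Inc, giving 40% + 35% = 75%.
Chain via Granite Industries Corp. (R1): 100% × 30% = 30% of Crosswind Ventures LLC.
Chain via Silverbay Holdings Ltd (R1): 100% × 50% = 50% of Crosswind Ventures LLC.
Chain via Stonebridge Foods Inc. (R1): 75% × 10% = 7.5% of Crosswind Ventures LLC.
Direct interest in Crosswind Ventures LLC: 10%.
Aggregating (R3): 30% + 50% + 7.5% + 10% = 97.5%.

97.5%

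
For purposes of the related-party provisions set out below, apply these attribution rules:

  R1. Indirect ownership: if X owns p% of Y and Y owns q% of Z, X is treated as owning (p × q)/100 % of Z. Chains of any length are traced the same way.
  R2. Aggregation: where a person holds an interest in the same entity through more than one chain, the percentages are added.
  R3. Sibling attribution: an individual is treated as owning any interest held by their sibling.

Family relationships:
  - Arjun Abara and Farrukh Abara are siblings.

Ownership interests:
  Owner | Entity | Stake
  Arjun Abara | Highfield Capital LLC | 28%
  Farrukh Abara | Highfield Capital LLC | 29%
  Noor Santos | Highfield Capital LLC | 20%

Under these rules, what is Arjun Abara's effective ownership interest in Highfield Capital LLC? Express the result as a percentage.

57%

By sibling attribution (R3), Arjun Abara is treated as also owning Farrukh Abara's interest in Highfield Capital LLC, giving 28% + 29% = 57%.
Direct interest in Highfield Capital LLC: 57%.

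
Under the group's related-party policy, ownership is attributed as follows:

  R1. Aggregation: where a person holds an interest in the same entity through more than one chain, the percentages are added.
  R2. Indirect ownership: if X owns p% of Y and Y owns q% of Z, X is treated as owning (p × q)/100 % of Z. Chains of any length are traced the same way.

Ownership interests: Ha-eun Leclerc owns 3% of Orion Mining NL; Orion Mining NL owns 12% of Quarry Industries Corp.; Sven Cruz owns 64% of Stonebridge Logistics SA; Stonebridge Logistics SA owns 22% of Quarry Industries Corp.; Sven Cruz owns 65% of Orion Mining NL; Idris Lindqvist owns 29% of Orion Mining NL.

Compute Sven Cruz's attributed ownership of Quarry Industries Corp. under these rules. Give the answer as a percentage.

21.88%

Chain via Orion Mining NL (R2): 65% × 12% = 7.8% of Quarry Industries Corp.
Chain via Stonebridge Logistics SA (R2): 64% × 22% = 14.08% of Quarry Industries Corp.
Aggregating (R1): 7.8% + 14.08% = 21.88%.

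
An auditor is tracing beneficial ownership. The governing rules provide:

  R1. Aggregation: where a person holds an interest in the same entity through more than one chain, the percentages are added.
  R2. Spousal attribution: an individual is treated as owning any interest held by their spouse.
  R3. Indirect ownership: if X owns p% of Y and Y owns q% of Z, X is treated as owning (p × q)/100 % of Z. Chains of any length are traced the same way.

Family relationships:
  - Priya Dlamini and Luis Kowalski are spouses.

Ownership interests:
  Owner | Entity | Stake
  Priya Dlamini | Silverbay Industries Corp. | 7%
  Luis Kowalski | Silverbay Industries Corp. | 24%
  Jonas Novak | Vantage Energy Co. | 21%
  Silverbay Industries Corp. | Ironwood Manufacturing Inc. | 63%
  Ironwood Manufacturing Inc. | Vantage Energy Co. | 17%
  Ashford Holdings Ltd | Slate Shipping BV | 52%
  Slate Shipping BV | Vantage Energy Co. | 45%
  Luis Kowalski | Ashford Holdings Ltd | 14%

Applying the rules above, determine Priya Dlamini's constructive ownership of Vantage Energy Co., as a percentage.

6.5961%

By spousal attribution (R2), Priya Dlamini is treated as also owning Luis Kowalski's interest in Silverbay Industries Corp, giving 7% + 24% = 31%.
By spousal attribution (R2), Priya Dlamini is treated as owning Luis Kowalski's 14% interest in Ashford Holdings Ltd.
Chain via Silverbay Industries Corp. → Ironwood Manufacturing Inc. (R3): 31% × 63% × 17% = 3.3201% of Vantage Energy Co.
Chain via Ashford Holdings Ltd → Slate Shipping BV (R3): 14% × 52% × 45% = 3.276% of Vantage Energy Co.
Aggregating (R1): 3.3201% + 3.276% = 6.5961%.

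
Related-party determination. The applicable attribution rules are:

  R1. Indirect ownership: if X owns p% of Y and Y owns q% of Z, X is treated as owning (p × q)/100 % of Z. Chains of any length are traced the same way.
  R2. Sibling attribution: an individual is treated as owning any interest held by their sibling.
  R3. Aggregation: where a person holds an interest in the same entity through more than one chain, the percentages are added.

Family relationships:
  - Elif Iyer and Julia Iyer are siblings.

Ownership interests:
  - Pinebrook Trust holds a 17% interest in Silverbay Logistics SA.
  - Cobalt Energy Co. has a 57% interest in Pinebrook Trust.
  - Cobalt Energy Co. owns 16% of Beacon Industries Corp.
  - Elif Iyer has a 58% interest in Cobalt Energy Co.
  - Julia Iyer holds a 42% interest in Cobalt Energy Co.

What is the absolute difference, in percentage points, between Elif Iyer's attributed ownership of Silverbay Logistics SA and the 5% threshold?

4.69

By sibling attribution (R2), Elif Iyer is treated as also owning Julia Iyer's interest in Cobalt Energy Co, giving 58% + 42% = 100%.
Chain via Cobalt Energy Co. → Pinebrook Trust (R1): 100% × 57% × 17% = 9.69% of Silverbay Logistics SA.
9.69% exceeds the 5% threshold by 4.69 percentage points.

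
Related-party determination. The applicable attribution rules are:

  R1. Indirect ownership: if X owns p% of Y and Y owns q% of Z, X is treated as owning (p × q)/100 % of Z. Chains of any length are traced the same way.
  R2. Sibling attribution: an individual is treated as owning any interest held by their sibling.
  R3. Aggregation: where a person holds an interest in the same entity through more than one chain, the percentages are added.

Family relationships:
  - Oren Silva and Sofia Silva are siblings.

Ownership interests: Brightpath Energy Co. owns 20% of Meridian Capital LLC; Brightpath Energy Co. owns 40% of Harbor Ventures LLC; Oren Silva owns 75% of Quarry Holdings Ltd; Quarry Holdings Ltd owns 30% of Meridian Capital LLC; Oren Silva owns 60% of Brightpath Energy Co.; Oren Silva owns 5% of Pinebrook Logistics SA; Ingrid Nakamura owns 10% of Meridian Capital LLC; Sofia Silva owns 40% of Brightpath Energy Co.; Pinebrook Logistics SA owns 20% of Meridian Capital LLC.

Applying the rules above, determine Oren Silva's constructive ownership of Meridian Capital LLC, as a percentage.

43.5%

By sibling attribution (R2), Oren Silva is treated as also owning Sofia Silva's interest in Brightpath Energy Co, giving 60% + 40% = 100%.
Chain via Quarry Holdings Ltd (R1): 75% × 30% = 22.5% of Meridian Capital LLC.
Chain via Brightpath Energy Co. (R1): 100% × 20% = 20% of Meridian Capital LLC.
Chain via Pinebrook Logistics SA (R1): 5% × 20% = 1% of Meridian Capital LLC.
Aggregating (R3): 22.5% + 20% + 1% = 43.5%.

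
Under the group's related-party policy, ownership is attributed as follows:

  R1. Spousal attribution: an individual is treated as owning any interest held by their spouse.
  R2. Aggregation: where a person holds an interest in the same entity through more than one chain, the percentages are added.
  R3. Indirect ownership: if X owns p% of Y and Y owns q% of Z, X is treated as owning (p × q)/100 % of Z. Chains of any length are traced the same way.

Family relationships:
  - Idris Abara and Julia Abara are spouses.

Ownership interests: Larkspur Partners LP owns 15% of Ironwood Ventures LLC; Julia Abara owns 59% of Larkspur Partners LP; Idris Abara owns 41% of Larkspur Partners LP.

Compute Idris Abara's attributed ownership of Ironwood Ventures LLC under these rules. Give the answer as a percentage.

By spousal attribution (R1), Idris Abara is treated as also owning Julia Abara's interest in Larkspur Partners LP, giving 41% + 59% = 100%.
Chain via Larkspur Partners LP (R3): 100% × 15% = 15% of Ironwood Ventures LLC.

15%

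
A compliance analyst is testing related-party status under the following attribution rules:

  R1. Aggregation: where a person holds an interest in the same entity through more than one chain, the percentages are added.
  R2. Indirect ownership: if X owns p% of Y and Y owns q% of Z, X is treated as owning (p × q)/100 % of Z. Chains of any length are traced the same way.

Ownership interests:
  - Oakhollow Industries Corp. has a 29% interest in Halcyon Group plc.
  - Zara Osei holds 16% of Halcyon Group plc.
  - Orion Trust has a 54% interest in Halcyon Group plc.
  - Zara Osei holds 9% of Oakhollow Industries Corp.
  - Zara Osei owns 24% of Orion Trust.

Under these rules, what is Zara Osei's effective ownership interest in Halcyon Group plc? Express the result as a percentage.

31.57%

Chain via Orion Trust (R2): 24% × 54% = 12.96% of Halcyon Group plc.
Chain via Oakhollow Industries Corp. (R2): 9% × 29% = 2.61% of Halcyon Group plc.
Direct interest in Halcyon Group plc: 16%.
Aggregating (R1): 12.96% + 2.61% + 16% = 31.57%.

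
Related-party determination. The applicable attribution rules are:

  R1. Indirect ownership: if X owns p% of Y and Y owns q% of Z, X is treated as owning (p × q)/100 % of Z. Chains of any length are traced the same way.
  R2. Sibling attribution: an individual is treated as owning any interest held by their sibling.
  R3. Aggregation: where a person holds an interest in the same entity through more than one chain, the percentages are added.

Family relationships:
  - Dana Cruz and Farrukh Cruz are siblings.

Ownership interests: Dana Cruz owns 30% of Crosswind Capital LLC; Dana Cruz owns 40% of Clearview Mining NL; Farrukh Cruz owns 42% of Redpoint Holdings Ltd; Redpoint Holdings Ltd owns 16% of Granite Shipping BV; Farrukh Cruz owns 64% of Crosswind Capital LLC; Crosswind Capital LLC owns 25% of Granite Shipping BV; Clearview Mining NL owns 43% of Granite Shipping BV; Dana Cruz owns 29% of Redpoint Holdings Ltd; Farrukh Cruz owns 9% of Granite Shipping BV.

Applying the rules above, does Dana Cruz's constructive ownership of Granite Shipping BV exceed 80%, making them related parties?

By sibling attribution (R2), Dana Cruz is treated as also owning Farrukh Cruz's interest in Crosswind Capital LLC, giving 30% + 64% = 94%.
By sibling attribution (R2), Dana Cruz is treated as also owning Farrukh Cruz's interest in Redpoint Holdings Ltd, giving 29% + 42% = 71%.
By sibling attribution (R2), Dana Cruz is treated as owning Farrukh Cruz's 9% interest in Granite Shipping BV.
Chain via Crosswind Capital LLC (R1): 94% × 25% = 23.5% of Granite Shipping BV.
Chain via Redpoint Holdings Ltd (R1): 71% × 16% = 11.36% of Granite Shipping BV.
Chain via Clearview Mining NL (R1): 40% × 43% = 17.2% of Granite Shipping BV.
Direct interest in Granite Shipping BV: 9%.
Aggregating (R3): 23.5% + 11.36% + 17.2% + 9% = 61.06%.
61.06% does not exceed the 80% threshold, so Dana is not a related party to Granite Shipping BV.

No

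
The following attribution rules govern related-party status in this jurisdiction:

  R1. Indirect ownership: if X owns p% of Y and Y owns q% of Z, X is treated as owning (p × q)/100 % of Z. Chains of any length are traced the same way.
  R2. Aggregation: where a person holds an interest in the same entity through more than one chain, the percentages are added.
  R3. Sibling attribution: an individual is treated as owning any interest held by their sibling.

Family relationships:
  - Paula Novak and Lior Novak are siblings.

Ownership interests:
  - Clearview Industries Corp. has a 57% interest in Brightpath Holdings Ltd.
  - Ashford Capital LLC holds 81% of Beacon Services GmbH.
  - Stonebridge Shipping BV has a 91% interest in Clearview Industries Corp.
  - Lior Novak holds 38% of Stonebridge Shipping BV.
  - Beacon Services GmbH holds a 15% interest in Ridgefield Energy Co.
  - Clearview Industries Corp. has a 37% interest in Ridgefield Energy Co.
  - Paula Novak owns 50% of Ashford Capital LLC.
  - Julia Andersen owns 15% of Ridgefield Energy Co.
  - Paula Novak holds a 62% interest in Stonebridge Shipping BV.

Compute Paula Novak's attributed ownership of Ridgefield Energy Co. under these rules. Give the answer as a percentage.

By sibling attribution (R3), Paula Novak is treated as also owning Lior Novak's interest in Stonebridge Shipping BV, giving 62% + 38% = 100%.
Chain via Ashford Capital LLC → Beacon Services GmbH (R1): 50% × 81% × 15% = 6.075% of Ridgefield Energy Co.
Chain via Stonebridge Shipping BV → Clearview Industries Corp. (R1): 100% × 91% × 37% = 33.67% of Ridgefield Energy Co.
Aggregating (R2): 6.075% + 33.67% = 39.745%.

39.745%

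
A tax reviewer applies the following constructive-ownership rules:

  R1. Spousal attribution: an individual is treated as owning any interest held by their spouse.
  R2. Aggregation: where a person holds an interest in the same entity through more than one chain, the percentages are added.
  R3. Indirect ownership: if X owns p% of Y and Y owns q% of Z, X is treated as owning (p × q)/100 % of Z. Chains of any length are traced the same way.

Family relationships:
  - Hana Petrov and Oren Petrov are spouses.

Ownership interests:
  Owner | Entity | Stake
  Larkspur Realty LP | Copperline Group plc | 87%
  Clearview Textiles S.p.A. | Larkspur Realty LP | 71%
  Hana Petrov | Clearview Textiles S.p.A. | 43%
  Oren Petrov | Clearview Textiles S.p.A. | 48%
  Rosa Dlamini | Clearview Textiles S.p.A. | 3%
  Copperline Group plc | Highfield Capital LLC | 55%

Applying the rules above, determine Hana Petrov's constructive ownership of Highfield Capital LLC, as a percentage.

By spousal attribution (R1), Hana Petrov is treated as also owning Oren Petrov's interest in Clearview Textiles S.p.A, giving 43% + 48% = 91%.
Chain via Clearview Textiles S.p.A. → Larkspur Realty LP → Copperline Group plc (R3): 91% × 71% × 87% × 55% = 30.915885% of Highfield Capital LLC.

30.915885%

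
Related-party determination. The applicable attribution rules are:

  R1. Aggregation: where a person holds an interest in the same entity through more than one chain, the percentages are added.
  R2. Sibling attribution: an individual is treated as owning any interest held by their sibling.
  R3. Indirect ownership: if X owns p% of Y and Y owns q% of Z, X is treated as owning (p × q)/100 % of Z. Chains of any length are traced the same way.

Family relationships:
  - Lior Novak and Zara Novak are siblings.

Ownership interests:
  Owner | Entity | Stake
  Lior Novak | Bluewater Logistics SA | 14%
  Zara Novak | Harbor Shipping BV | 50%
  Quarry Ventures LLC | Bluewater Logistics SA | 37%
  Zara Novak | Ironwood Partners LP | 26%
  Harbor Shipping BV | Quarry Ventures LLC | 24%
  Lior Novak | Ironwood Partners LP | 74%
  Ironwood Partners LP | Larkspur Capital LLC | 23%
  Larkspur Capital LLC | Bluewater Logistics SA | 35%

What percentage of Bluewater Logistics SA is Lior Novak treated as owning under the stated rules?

26.49%

By sibling attribution (R2), Lior Novak is treated as also owning Zara Novak's interest in Ironwood Partners LP, giving 74% + 26% = 100%.
By sibling attribution (R2), Lior Novak is treated as owning Zara Novak's 50% interest in Harbor Shipping BV.
Chain via Ironwood Partners LP → Larkspur Capital LLC (R3): 100% × 23% × 35% = 8.05% of Bluewater Logistics SA.
Direct interest in Bluewater Logistics SA: 14%.
Chain via Harbor Shipping BV → Quarry Ventures LLC (R3): 50% × 24% × 37% = 4.44% of Bluewater Logistics SA.
Aggregating (R1): 8.05% + 14% + 4.44% = 26.49%.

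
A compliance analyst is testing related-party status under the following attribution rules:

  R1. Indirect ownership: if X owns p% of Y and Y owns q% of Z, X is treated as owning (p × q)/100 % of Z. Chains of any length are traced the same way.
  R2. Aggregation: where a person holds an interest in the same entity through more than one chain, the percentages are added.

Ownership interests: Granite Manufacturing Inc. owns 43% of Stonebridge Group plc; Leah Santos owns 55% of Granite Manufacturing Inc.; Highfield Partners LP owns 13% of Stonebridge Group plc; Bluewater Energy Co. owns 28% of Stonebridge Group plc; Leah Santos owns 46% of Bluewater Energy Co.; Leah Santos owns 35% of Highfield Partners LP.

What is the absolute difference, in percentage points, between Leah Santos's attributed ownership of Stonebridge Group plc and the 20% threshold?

Chain via Bluewater Energy Co. (R1): 46% × 28% = 12.88% of Stonebridge Group plc.
Chain via Highfield Partners LP (R1): 35% × 13% = 4.55% of Stonebridge Group plc.
Chain via Granite Manufacturing Inc. (R1): 55% × 43% = 23.65% of Stonebridge Group plc.
Aggregating (R2): 12.88% + 4.55% + 23.65% = 41.08%.
41.08% exceeds the 20% threshold by 21.08 percentage points.

21.08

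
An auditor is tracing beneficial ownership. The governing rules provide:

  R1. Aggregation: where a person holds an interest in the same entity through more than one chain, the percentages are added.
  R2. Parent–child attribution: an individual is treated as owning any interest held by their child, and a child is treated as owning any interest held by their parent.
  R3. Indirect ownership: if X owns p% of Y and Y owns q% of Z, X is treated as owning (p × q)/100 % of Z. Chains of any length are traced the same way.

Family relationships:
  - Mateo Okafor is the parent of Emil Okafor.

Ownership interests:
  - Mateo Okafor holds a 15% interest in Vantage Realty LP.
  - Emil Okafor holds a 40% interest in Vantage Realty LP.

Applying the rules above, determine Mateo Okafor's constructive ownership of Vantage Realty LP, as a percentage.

By parent–child attribution (R2), Mateo Okafor is treated as also owning Emil Okafor's interest in Vantage Realty LP, giving 15% + 40% = 55%.
Direct interest in Vantage Realty LP: 55%.

55%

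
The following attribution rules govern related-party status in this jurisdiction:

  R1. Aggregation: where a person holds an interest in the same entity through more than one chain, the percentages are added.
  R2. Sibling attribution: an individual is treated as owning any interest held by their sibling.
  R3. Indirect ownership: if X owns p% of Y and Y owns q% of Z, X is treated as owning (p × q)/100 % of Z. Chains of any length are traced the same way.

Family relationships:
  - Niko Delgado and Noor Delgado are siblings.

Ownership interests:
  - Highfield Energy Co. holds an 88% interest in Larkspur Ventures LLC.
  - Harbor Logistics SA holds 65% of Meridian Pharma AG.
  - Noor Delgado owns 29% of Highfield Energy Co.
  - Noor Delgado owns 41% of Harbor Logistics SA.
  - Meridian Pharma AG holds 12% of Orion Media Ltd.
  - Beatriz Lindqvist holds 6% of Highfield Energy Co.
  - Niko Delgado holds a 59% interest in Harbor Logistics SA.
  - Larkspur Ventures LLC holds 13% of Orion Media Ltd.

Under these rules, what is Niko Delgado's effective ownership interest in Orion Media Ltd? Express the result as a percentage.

11.1176%

By sibling attribution (R2), Niko Delgado is treated as also owning Noor Delgado's interest in Harbor Logistics SA, giving 59% + 41% = 100%.
By sibling attribution (R2), Niko Delgado is treated as owning Noor Delgado's 29% interest in Highfield Energy Co.
Chain via Harbor Logistics SA → Meridian Pharma AG (R3): 100% × 65% × 12% = 7.8% of Orion Media Ltd.
Chain via Highfield Energy Co. → Larkspur Ventures LLC (R3): 29% × 88% × 13% = 3.3176% of Orion Media Ltd.
Aggregating (R1): 7.8% + 3.3176% = 11.1176%.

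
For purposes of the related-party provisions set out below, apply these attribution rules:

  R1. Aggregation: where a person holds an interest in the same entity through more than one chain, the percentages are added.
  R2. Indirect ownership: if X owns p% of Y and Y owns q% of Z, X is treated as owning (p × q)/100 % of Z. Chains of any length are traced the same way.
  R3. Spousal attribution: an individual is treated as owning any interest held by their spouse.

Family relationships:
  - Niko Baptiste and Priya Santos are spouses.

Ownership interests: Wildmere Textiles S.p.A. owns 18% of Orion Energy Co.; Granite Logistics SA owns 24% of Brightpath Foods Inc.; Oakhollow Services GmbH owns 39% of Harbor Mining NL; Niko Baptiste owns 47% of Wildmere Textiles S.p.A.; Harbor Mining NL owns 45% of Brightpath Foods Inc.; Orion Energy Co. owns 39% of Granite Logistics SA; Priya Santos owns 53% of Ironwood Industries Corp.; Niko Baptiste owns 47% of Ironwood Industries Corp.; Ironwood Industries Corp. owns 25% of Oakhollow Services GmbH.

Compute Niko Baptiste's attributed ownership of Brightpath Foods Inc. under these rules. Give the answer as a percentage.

By spousal attribution (R3), Niko Baptiste is treated as also owning Priya Santos's interest in Ironwood Industries Corp, giving 47% + 53% = 100%.
Chain via Ironwood Industries Corp. → Oakhollow Services GmbH → Harbor Mining NL (R2): 100% × 25% × 39% × 45% = 4.3875% of Brightpath Foods Inc.
Chain via Wildmere Textiles S.p.A. → Orion Energy Co. → Granite Logistics SA (R2): 47% × 18% × 39% × 24% = 0.791856% of Brightpath Foods Inc.
Aggregating (R1): 4.3875% + 0.791856% = 5.179356%.

5.179356%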